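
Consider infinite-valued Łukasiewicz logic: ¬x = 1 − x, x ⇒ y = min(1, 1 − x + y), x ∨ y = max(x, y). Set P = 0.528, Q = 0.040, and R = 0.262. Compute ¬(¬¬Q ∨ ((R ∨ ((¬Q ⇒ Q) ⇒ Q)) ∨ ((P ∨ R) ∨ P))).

¬Q = 1 − 0.040 = 0.960
¬¬Q = 1 − 0.960 = 0.040
¬Q ⇒ Q = min(1, 1 − 0.960 + 0.040) = min(1, 0.080) = 0.080
(¬Q ⇒ Q) ⇒ Q = min(1, 1 − 0.080 + 0.040) = min(1, 0.960) = 0.960
R ∨ ((¬Q ⇒ Q) ⇒ Q) = max(0.262, 0.960) = 0.960
P ∨ R = max(0.528, 0.262) = 0.528
(P ∨ R) ∨ P = max(0.528, 0.528) = 0.528
(R ∨ ((¬Q ⇒ Q) ⇒ Q)) ∨ ((P ∨ R) ∨ P) = max(0.960, 0.528) = 0.960
¬¬Q ∨ ((R ∨ ((¬Q ⇒ Q) ⇒ Q)) ∨ ((P ∨ R) ∨ P)) = max(0.040, 0.960) = 0.960
¬(¬¬Q ∨ ((R ∨ ((¬Q ⇒ Q) ⇒ Q)) ∨ ((P ∨ R) ∨ P))) = 1 − 0.960 = 0.040

0.040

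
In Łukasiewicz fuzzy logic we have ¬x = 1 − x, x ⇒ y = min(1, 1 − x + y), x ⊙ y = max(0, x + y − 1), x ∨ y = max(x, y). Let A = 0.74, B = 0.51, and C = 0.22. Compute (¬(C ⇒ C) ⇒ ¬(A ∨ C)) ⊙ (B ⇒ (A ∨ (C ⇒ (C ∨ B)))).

1.00

C ⇒ C = min(1, 1 − 0.22 + 0.22) = min(1, 1.00) = 1.00
¬(C ⇒ C) = 1 − 1.00 = 0.00
A ∨ C = max(0.74, 0.22) = 0.74
¬(A ∨ C) = 1 − 0.74 = 0.26
¬(C ⇒ C) ⇒ ¬(A ∨ C) = min(1, 1 − 0.00 + 0.26) = min(1, 1.26) = 1.00
C ∨ B = max(0.22, 0.51) = 0.51
C ⇒ (C ∨ B) = min(1, 1 − 0.22 + 0.51) = min(1, 1.29) = 1.00
A ∨ (C ⇒ (C ∨ B)) = max(0.74, 1.00) = 1.00
B ⇒ (A ∨ (C ⇒ (C ∨ B))) = min(1, 1 − 0.51 + 1.00) = min(1, 1.49) = 1.00
(¬(C ⇒ C) ⇒ ¬(A ∨ C)) ⊙ (B ⇒ (A ∨ (C ⇒ (C ∨ B)))) = max(0, 1.00 + 1.00 − 1) = max(0, 1.00) = 1.00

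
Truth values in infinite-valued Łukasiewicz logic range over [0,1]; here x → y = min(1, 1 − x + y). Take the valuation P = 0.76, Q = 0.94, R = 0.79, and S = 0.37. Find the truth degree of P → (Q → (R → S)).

R → S = min(1, 1 − 0.79 + 0.37) = min(1, 0.58) = 0.58
Q → (R → S) = min(1, 1 − 0.94 + 0.58) = min(1, 0.64) = 0.64
P → (Q → (R → S)) = min(1, 1 − 0.76 + 0.64) = min(1, 0.88) = 0.88

0.88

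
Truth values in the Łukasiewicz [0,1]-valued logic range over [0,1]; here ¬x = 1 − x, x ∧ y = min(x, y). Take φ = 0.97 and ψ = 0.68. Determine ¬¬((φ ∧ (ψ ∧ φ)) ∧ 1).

ψ ∧ φ = min(0.68, 0.97) = 0.68
φ ∧ (ψ ∧ φ) = min(0.97, 0.68) = 0.68
(φ ∧ (ψ ∧ φ)) ∧ 1 = min(0.68, 1.00) = 0.68
¬((φ ∧ (ψ ∧ φ)) ∧ 1) = 1 − 0.68 = 0.32
¬¬((φ ∧ (ψ ∧ φ)) ∧ 1) = 1 − 0.32 = 0.68

0.68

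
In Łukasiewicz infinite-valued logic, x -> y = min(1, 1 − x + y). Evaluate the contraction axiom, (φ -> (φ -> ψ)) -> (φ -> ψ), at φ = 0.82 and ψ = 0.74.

0.92

φ -> ψ = min(1, 1 − 0.82 + 0.74) = min(1, 0.92) = 0.92
φ -> (φ -> ψ) = min(1, 1 − 0.82 + 0.92) = min(1, 1.10) = 1.00
(φ -> (φ -> ψ)) -> (φ -> ψ) = min(1, 1 − 1.00 + 0.92) = min(1, 0.92) = 0.92
(The value 0.92 < 1 shows this instance is not satisfied; fails in Ł∞ (the t-norm is not idempotent).)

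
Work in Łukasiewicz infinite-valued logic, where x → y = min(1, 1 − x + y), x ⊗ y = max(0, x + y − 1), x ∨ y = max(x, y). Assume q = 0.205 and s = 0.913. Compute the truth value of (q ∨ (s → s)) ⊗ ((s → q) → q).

0.913

s → s = min(1, 1 − 0.913 + 0.913) = min(1, 1.000) = 1.000
q ∨ (s → s) = max(0.205, 1.000) = 1.000
s → q = min(1, 1 − 0.913 + 0.205) = min(1, 0.292) = 0.292
(s → q) → q = min(1, 1 − 0.292 + 0.205) = min(1, 0.913) = 0.913
(q ∨ (s → s)) ⊗ ((s → q) → q) = max(0, 1.000 + 0.913 − 1) = max(0, 0.913) = 0.913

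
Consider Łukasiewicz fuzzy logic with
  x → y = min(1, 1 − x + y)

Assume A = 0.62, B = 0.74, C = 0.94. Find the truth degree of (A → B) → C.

A → B = min(1, 1 − 0.62 + 0.74) = min(1, 1.12) = 1.00
(A → B) → C = min(1, 1 − 1.00 + 0.94) = min(1, 0.94) = 0.94

0.94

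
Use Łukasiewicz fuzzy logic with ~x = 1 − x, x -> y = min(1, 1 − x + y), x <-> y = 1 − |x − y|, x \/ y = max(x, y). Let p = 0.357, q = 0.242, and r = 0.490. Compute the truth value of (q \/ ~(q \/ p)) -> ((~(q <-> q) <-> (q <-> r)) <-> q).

1.000

q \/ p = max(0.242, 0.357) = 0.357
~(q \/ p) = 1 − 0.357 = 0.643
q \/ ~(q \/ p) = max(0.242, 0.643) = 0.643
q <-> q = 1 − |0.242 − 0.242| = 1 − 0.000 = 1.000
~(q <-> q) = 1 − 1.000 = 0.000
q <-> r = 1 − |0.242 − 0.490| = 1 − 0.248 = 0.752
~(q <-> q) <-> (q <-> r) = 1 − |0.000 − 0.752| = 1 − 0.752 = 0.248
(~(q <-> q) <-> (q <-> r)) <-> q = 1 − |0.248 − 0.242| = 1 − 0.006 = 0.994
(q \/ ~(q \/ p)) -> ((~(q <-> q) <-> (q <-> r)) <-> q) = min(1, 1 − 0.643 + 0.994) = min(1, 1.351) = 1.000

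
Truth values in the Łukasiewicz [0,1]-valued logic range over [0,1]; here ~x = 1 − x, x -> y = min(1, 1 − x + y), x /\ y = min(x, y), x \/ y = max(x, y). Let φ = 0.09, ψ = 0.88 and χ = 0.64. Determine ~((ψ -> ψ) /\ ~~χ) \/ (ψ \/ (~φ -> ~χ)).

ψ -> ψ = min(1, 1 − 0.88 + 0.88) = min(1, 1.00) = 1.00
~χ = 1 − 0.64 = 0.36
~~χ = 1 − 0.36 = 0.64
(ψ -> ψ) /\ ~~χ = min(1.00, 0.64) = 0.64
~((ψ -> ψ) /\ ~~χ) = 1 − 0.64 = 0.36
~φ = 1 − 0.09 = 0.91
~φ -> ~χ = min(1, 1 − 0.91 + 0.36) = min(1, 0.45) = 0.45
ψ \/ (~φ -> ~χ) = max(0.88, 0.45) = 0.88
~((ψ -> ψ) /\ ~~χ) \/ (ψ \/ (~φ -> ~χ)) = max(0.36, 0.88) = 0.88

0.88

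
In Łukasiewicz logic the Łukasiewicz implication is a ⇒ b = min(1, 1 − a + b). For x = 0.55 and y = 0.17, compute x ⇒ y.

x ⇒ y = min(1, 1 − 0.55 + 0.17) = min(1, 0.62) = 0.62
For comparison, the Gödel implication (1 if a ≤ b else b) would give 0.17.

0.62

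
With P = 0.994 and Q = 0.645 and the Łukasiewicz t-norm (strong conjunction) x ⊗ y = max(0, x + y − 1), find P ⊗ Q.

P ⊗ Q = max(0, 0.994 + 0.645 − 1) = max(0, 0.639) = 0.639
For comparison, the Gödel (minimum) t-norm min(x, y) would give 0.645.

0.639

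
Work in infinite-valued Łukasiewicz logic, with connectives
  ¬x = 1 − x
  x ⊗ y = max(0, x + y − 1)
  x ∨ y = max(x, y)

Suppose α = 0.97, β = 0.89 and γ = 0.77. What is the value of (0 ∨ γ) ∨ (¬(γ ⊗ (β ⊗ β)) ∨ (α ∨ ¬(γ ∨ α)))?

0.97

0 ∨ γ = max(0.00, 0.77) = 0.77
β ⊗ β = max(0, 0.89 + 0.89 − 1) = max(0, 0.78) = 0.78
γ ⊗ (β ⊗ β) = max(0, 0.77 + 0.78 − 1) = max(0, 0.55) = 0.55
¬(γ ⊗ (β ⊗ β)) = 1 − 0.55 = 0.45
γ ∨ α = max(0.77, 0.97) = 0.97
¬(γ ∨ α) = 1 − 0.97 = 0.03
α ∨ ¬(γ ∨ α) = max(0.97, 0.03) = 0.97
¬(γ ⊗ (β ⊗ β)) ∨ (α ∨ ¬(γ ∨ α)) = max(0.45, 0.97) = 0.97
(0 ∨ γ) ∨ (¬(γ ⊗ (β ⊗ β)) ∨ (α ∨ ¬(γ ∨ α))) = max(0.77, 0.97) = 0.97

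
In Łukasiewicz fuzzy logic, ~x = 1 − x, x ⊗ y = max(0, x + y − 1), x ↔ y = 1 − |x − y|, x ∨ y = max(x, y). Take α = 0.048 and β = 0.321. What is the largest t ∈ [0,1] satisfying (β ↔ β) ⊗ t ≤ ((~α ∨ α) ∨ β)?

β ↔ β = 1 − |0.321 − 0.321| = 1 − 0.000 = 1.000
So the left factor is β ↔ β = 1.000.
~α = 1 − 0.048 = 0.952
~α ∨ α = max(0.952, 0.048) = 0.952
(~α ∨ α) ∨ β = max(0.952, 0.321) = 0.952
So the right-hand bound is (~α ∨ α) ∨ β = 0.952.
The residuum of the Łukasiewicz t-norm gives the supremum: min(1, 1 − 1.000 + 0.952).
1 − 1.000 + 0.952 = 0.952, so t = min(1, 0.952) = 0.952.
Check: 1.000 ⊗ 0.952 = max(0, 0.952) = 0.952 ≤ 0.952.

0.952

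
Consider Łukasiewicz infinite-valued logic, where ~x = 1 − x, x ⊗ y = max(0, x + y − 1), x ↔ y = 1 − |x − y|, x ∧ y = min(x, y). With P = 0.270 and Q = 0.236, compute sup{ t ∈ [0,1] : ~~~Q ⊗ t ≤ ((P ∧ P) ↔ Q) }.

1.000

~Q = 1 − 0.236 = 0.764
~~Q = 1 − 0.764 = 0.236
~~~Q = 1 − 0.236 = 0.764
So the left factor is ~~~Q = 0.764.
P ∧ P = min(0.270, 0.270) = 0.270
(P ∧ P) ↔ Q = 1 − |0.270 − 0.236| = 1 − 0.034 = 0.966
So the right-hand bound is (P ∧ P) ↔ Q = 0.966.
The residuum of the Łukasiewicz t-norm gives the supremum: min(1, 1 − 0.764 + 0.966).
1 − 0.764 + 0.966 = 1.202, so t = min(1, 1.202) = 1.000.
Check: 0.764 ⊗ 1.000 = max(0, 0.764) = 0.764 ≤ 0.966.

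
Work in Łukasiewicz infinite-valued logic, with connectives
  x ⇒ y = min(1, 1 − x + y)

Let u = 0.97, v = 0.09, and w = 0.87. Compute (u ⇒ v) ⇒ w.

u ⇒ v = min(1, 1 − 0.97 + 0.09) = min(1, 0.12) = 0.12
(u ⇒ v) ⇒ w = min(1, 1 − 0.12 + 0.87) = min(1, 1.75) = 1.00

1.00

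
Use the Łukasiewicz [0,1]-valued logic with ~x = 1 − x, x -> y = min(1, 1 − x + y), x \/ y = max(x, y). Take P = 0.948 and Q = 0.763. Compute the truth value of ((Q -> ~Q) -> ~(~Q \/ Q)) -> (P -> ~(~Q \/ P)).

~Q = 1 − 0.763 = 0.237
Q -> ~Q = min(1, 1 − 0.763 + 0.237) = min(1, 0.474) = 0.474
~Q \/ Q = max(0.237, 0.763) = 0.763
~(~Q \/ Q) = 1 − 0.763 = 0.237
(Q -> ~Q) -> ~(~Q \/ Q) = min(1, 1 − 0.474 + 0.237) = min(1, 0.763) = 0.763
~Q \/ P = max(0.237, 0.948) = 0.948
~(~Q \/ P) = 1 − 0.948 = 0.052
P -> ~(~Q \/ P) = min(1, 1 − 0.948 + 0.052) = min(1, 0.104) = 0.104
((Q -> ~Q) -> ~(~Q \/ Q)) -> (P -> ~(~Q \/ P)) = min(1, 1 − 0.763 + 0.104) = min(1, 0.341) = 0.341

0.341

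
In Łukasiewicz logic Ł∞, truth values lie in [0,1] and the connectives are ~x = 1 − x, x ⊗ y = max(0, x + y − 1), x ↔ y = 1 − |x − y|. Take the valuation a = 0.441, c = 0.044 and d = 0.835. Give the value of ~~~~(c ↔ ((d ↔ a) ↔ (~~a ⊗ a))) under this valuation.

d ↔ a = 1 − |0.835 − 0.441| = 1 − 0.394 = 0.606
~a = 1 − 0.441 = 0.559
~~a = 1 − 0.559 = 0.441
~~a ⊗ a = max(0, 0.441 + 0.441 − 1) = max(0, -0.118) = 0.000
(d ↔ a) ↔ (~~a ⊗ a) = 1 − |0.606 − 0.000| = 1 − 0.606 = 0.394
c ↔ ((d ↔ a) ↔ (~~a ⊗ a)) = 1 − |0.044 − 0.394| = 1 − 0.350 = 0.650
~(c ↔ ((d ↔ a) ↔ (~~a ⊗ a))) = 1 − 0.650 = 0.350
~~(c ↔ ((d ↔ a) ↔ (~~a ⊗ a))) = 1 − 0.350 = 0.650
~~~(c ↔ ((d ↔ a) ↔ (~~a ⊗ a))) = 1 − 0.650 = 0.350
~~~~(c ↔ ((d ↔ a) ↔ (~~a ⊗ a))) = 1 − 0.350 = 0.650

0.650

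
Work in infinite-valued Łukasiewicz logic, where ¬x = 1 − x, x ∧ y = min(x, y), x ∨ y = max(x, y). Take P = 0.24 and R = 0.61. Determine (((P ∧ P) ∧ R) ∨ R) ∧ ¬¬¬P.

0.61

P ∧ P = min(0.24, 0.24) = 0.24
(P ∧ P) ∧ R = min(0.24, 0.61) = 0.24
((P ∧ P) ∧ R) ∨ R = max(0.24, 0.61) = 0.61
¬P = 1 − 0.24 = 0.76
¬¬P = 1 − 0.76 = 0.24
¬¬¬P = 1 − 0.24 = 0.76
(((P ∧ P) ∧ R) ∨ R) ∧ ¬¬¬P = min(0.61, 0.76) = 0.61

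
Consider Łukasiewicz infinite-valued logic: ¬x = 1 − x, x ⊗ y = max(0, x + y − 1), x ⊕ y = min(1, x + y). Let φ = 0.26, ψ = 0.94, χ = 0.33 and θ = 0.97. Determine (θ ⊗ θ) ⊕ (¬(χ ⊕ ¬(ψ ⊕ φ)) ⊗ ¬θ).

θ ⊗ θ = max(0, 0.97 + 0.97 − 1) = max(0, 0.94) = 0.94
ψ ⊕ φ = min(1, 0.94 + 0.26) = min(1, 1.20) = 1.00
¬(ψ ⊕ φ) = 1 − 1.00 = 0.00
χ ⊕ ¬(ψ ⊕ φ) = min(1, 0.33 + 0.00) = min(1, 0.33) = 0.33
¬(χ ⊕ ¬(ψ ⊕ φ)) = 1 − 0.33 = 0.67
¬θ = 1 − 0.97 = 0.03
¬(χ ⊕ ¬(ψ ⊕ φ)) ⊗ ¬θ = max(0, 0.67 + 0.03 − 1) = max(0, -0.30) = 0.00
(θ ⊗ θ) ⊕ (¬(χ ⊕ ¬(ψ ⊕ φ)) ⊗ ¬θ) = min(1, 0.94 + 0.00) = min(1, 0.94) = 0.94

0.94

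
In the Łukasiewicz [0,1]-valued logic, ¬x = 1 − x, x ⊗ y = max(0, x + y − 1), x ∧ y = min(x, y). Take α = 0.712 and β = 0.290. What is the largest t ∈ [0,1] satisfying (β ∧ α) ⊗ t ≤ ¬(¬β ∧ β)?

β ∧ α = min(0.290, 0.712) = 0.290
So the left factor is β ∧ α = 0.290.
¬β = 1 − 0.290 = 0.710
¬β ∧ β = min(0.710, 0.290) = 0.290
¬(¬β ∧ β) = 1 − 0.290 = 0.710
So the right-hand bound is ¬(¬β ∧ β) = 0.710.
The residuum of the Łukasiewicz t-norm gives the supremum: min(1, 1 − 0.290 + 0.710).
1 − 0.290 + 0.710 = 1.420, so t = min(1, 1.420) = 1.000.
Check: 0.290 ⊗ 1.000 = max(0, 0.290) = 0.290 ≤ 0.710.

1.000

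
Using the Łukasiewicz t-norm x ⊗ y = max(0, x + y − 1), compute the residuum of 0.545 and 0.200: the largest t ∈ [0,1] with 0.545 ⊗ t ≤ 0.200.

0.655

The residuum of the Łukasiewicz t-norm gives the supremum: min(1, 1 − 0.545 + 0.200).
1 − 0.545 + 0.200 = 0.655, so t = min(1, 0.655) = 0.655.
Check: 0.545 ⊗ 0.655 = max(0, 0.200) = 0.200 ≤ 0.200.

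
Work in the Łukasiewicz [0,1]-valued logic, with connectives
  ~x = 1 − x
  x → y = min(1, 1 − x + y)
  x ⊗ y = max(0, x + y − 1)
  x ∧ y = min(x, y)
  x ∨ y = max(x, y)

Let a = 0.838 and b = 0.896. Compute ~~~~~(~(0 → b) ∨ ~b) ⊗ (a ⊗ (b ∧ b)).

0 → b = min(1, 1 − 0.000 + 0.896) = min(1, 1.896) = 1.000
~(0 → b) = 1 − 1.000 = 0.000
~b = 1 − 0.896 = 0.104
~(0 → b) ∨ ~b = max(0.000, 0.104) = 0.104
~(~(0 → b) ∨ ~b) = 1 − 0.104 = 0.896
~~(~(0 → b) ∨ ~b) = 1 − 0.896 = 0.104
~~~(~(0 → b) ∨ ~b) = 1 − 0.104 = 0.896
~~~~(~(0 → b) ∨ ~b) = 1 − 0.896 = 0.104
~~~~~(~(0 → b) ∨ ~b) = 1 − 0.104 = 0.896
b ∧ b = min(0.896, 0.896) = 0.896
a ⊗ (b ∧ b) = max(0, 0.838 + 0.896 − 1) = max(0, 0.734) = 0.734
~~~~~(~(0 → b) ∨ ~b) ⊗ (a ⊗ (b ∧ b)) = max(0, 0.896 + 0.734 − 1) = max(0, 0.630) = 0.630

0.630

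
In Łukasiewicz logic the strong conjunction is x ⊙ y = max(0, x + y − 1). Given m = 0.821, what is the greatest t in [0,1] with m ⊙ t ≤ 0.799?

0.978

The residuum of the Łukasiewicz t-norm gives the supremum: min(1, 1 − 0.821 + 0.799).
1 − 0.821 + 0.799 = 0.978, so t = min(1, 0.978) = 0.978.
Check: 0.821 ⊙ 0.978 = max(0, 0.799) = 0.799 ≤ 0.799.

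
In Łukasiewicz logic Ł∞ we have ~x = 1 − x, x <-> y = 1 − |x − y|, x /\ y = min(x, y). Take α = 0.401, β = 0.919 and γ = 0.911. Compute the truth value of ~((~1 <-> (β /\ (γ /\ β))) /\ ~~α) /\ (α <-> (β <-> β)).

0.401

~1 = 1 − 1.000 = 0.000
γ /\ β = min(0.911, 0.919) = 0.911
β /\ (γ /\ β) = min(0.919, 0.911) = 0.911
~1 <-> (β /\ (γ /\ β)) = 1 − |0.000 − 0.911| = 1 − 0.911 = 0.089
~α = 1 − 0.401 = 0.599
~~α = 1 − 0.599 = 0.401
(~1 <-> (β /\ (γ /\ β))) /\ ~~α = min(0.089, 0.401) = 0.089
~((~1 <-> (β /\ (γ /\ β))) /\ ~~α) = 1 − 0.089 = 0.911
β <-> β = 1 − |0.919 − 0.919| = 1 − 0.000 = 1.000
α <-> (β <-> β) = 1 − |0.401 − 1.000| = 1 − 0.599 = 0.401
~((~1 <-> (β /\ (γ /\ β))) /\ ~~α) /\ (α <-> (β <-> β)) = min(0.911, 0.401) = 0.401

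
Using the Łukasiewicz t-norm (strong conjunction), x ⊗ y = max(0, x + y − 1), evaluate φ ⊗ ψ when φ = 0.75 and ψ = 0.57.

0.32

φ ⊗ ψ = max(0, 0.75 + 0.57 − 1) = max(0, 0.32) = 0.32
For comparison, the Gödel (minimum) t-norm min(x, y) would give 0.57.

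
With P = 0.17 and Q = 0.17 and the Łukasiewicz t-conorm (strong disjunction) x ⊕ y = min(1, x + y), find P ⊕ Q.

P ⊕ Q = min(1, 0.17 + 0.17) = min(1, 0.34) = 0.34
For comparison, the Gödel t-conorm max(x, y) would give 0.17.

0.34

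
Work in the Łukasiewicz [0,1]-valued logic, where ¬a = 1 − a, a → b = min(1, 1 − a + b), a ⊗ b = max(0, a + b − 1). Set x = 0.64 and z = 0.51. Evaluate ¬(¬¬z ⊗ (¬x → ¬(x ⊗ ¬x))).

0.49

¬z = 1 − 0.51 = 0.49
¬¬z = 1 − 0.49 = 0.51
¬x = 1 − 0.64 = 0.36
x ⊗ ¬x = max(0, 0.64 + 0.36 − 1) = max(0, 0.00) = 0.00
¬(x ⊗ ¬x) = 1 − 0.00 = 1.00
¬x → ¬(x ⊗ ¬x) = min(1, 1 − 0.36 + 1.00) = min(1, 1.64) = 1.00
¬¬z ⊗ (¬x → ¬(x ⊗ ¬x)) = max(0, 0.51 + 1.00 − 1) = max(0, 0.51) = 0.51
¬(¬¬z ⊗ (¬x → ¬(x ⊗ ¬x))) = 1 − 0.51 = 0.49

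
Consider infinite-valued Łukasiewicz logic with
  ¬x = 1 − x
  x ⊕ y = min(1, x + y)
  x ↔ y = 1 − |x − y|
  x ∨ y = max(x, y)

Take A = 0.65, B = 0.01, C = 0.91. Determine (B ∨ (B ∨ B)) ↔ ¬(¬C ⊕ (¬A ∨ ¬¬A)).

0.75

B ∨ B = max(0.01, 0.01) = 0.01
B ∨ (B ∨ B) = max(0.01, 0.01) = 0.01
¬C = 1 − 0.91 = 0.09
¬A = 1 − 0.65 = 0.35
¬¬A = 1 − 0.35 = 0.65
¬A ∨ ¬¬A = max(0.35, 0.65) = 0.65
¬C ⊕ (¬A ∨ ¬¬A) = min(1, 0.09 + 0.65) = min(1, 0.74) = 0.74
¬(¬C ⊕ (¬A ∨ ¬¬A)) = 1 − 0.74 = 0.26
(B ∨ (B ∨ B)) ↔ ¬(¬C ⊕ (¬A ∨ ¬¬A)) = 1 − |0.01 − 0.26| = 1 − 0.25 = 0.75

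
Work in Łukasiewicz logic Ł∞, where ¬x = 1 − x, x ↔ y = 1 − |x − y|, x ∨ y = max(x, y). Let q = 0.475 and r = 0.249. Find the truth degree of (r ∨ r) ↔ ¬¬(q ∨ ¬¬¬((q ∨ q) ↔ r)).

r ∨ r = max(0.249, 0.249) = 0.249
q ∨ q = max(0.475, 0.475) = 0.475
(q ∨ q) ↔ r = 1 − |0.475 − 0.249| = 1 − 0.226 = 0.774
¬((q ∨ q) ↔ r) = 1 − 0.774 = 0.226
¬¬((q ∨ q) ↔ r) = 1 − 0.226 = 0.774
¬¬¬((q ∨ q) ↔ r) = 1 − 0.774 = 0.226
q ∨ ¬¬¬((q ∨ q) ↔ r) = max(0.475, 0.226) = 0.475
¬(q ∨ ¬¬¬((q ∨ q) ↔ r)) = 1 − 0.475 = 0.525
¬¬(q ∨ ¬¬¬((q ∨ q) ↔ r)) = 1 − 0.525 = 0.475
(r ∨ r) ↔ ¬¬(q ∨ ¬¬¬((q ∨ q) ↔ r)) = 1 − |0.249 − 0.475| = 1 − 0.226 = 0.774

0.774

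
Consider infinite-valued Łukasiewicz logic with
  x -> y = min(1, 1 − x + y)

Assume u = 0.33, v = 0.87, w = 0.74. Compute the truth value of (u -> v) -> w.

u -> v = min(1, 1 − 0.33 + 0.87) = min(1, 1.54) = 1.00
(u -> v) -> w = min(1, 1 − 1.00 + 0.74) = min(1, 0.74) = 0.74

0.74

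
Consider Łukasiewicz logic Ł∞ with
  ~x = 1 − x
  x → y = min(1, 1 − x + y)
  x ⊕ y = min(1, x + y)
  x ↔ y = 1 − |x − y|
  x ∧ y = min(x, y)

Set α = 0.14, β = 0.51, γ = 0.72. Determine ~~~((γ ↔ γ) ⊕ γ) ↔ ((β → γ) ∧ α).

γ ↔ γ = 1 − |0.72 − 0.72| = 1 − 0.00 = 1.00
(γ ↔ γ) ⊕ γ = min(1, 1.00 + 0.72) = min(1, 1.72) = 1.00
~((γ ↔ γ) ⊕ γ) = 1 − 1.00 = 0.00
~~((γ ↔ γ) ⊕ γ) = 1 − 0.00 = 1.00
~~~((γ ↔ γ) ⊕ γ) = 1 − 1.00 = 0.00
β → γ = min(1, 1 − 0.51 + 0.72) = min(1, 1.21) = 1.00
(β → γ) ∧ α = min(1.00, 0.14) = 0.14
~~~((γ ↔ γ) ⊕ γ) ↔ ((β → γ) ∧ α) = 1 − |0.00 − 0.14| = 1 − 0.14 = 0.86

0.86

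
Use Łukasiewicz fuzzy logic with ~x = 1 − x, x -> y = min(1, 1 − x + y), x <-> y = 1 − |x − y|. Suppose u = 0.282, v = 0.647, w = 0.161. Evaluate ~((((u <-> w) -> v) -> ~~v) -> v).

0.232

u <-> w = 1 − |0.282 − 0.161| = 1 − 0.121 = 0.879
(u <-> w) -> v = min(1, 1 − 0.879 + 0.647) = min(1, 0.768) = 0.768
~v = 1 − 0.647 = 0.353
~~v = 1 − 0.353 = 0.647
((u <-> w) -> v) -> ~~v = min(1, 1 − 0.768 + 0.647) = min(1, 0.879) = 0.879
(((u <-> w) -> v) -> ~~v) -> v = min(1, 1 − 0.879 + 0.647) = min(1, 0.768) = 0.768
~((((u <-> w) -> v) -> ~~v) -> v) = 1 − 0.768 = 0.232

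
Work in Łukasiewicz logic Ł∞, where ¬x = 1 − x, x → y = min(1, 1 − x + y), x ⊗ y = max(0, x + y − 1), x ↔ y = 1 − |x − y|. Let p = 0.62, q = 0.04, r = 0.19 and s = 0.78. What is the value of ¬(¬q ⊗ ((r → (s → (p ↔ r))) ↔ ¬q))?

¬q = 1 − 0.04 = 0.96
p ↔ r = 1 − |0.62 − 0.19| = 1 − 0.43 = 0.57
s → (p ↔ r) = min(1, 1 − 0.78 + 0.57) = min(1, 0.79) = 0.79
r → (s → (p ↔ r)) = min(1, 1 − 0.19 + 0.79) = min(1, 1.60) = 1.00
(r → (s → (p ↔ r))) ↔ ¬q = 1 − |1.00 − 0.96| = 1 − 0.04 = 0.96
¬q ⊗ ((r → (s → (p ↔ r))) ↔ ¬q) = max(0, 0.96 + 0.96 − 1) = max(0, 0.92) = 0.92
¬(¬q ⊗ ((r → (s → (p ↔ r))) ↔ ¬q)) = 1 − 0.92 = 0.08

0.08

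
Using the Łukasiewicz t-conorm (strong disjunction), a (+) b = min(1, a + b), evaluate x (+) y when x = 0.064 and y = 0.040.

x (+) y = min(1, 0.064 + 0.040) = min(1, 0.104) = 0.104
For comparison, the Gödel t-conorm max(a, b) would give 0.064.

0.104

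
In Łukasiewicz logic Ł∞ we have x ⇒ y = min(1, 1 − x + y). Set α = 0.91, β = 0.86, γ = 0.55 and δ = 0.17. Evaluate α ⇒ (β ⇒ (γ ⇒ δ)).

γ ⇒ δ = min(1, 1 − 0.55 + 0.17) = min(1, 0.62) = 0.62
β ⇒ (γ ⇒ δ) = min(1, 1 − 0.86 + 0.62) = min(1, 0.76) = 0.76
α ⇒ (β ⇒ (γ ⇒ δ)) = min(1, 1 − 0.91 + 0.76) = min(1, 0.85) = 0.85

0.85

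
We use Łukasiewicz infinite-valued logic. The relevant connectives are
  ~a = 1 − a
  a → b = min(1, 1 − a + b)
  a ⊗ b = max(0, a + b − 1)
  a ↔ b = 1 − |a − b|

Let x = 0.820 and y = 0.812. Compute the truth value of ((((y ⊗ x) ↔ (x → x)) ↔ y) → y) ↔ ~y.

y ⊗ x = max(0, 0.812 + 0.820 − 1) = max(0, 0.632) = 0.632
x → x = min(1, 1 − 0.820 + 0.820) = min(1, 1.000) = 1.000
(y ⊗ x) ↔ (x → x) = 1 − |0.632 − 1.000| = 1 − 0.368 = 0.632
((y ⊗ x) ↔ (x → x)) ↔ y = 1 − |0.632 − 0.812| = 1 − 0.180 = 0.820
(((y ⊗ x) ↔ (x → x)) ↔ y) → y = min(1, 1 − 0.820 + 0.812) = min(1, 0.992) = 0.992
~y = 1 − 0.812 = 0.188
((((y ⊗ x) ↔ (x → x)) ↔ y) → y) ↔ ~y = 1 − |0.992 − 0.188| = 1 − 0.804 = 0.196

0.196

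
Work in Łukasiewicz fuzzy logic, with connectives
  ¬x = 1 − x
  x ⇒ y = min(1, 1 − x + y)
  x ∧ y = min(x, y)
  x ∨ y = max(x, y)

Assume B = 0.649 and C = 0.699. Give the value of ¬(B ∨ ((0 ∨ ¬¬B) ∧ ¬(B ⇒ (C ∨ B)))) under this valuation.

0.351

¬B = 1 − 0.649 = 0.351
¬¬B = 1 − 0.351 = 0.649
0 ∨ ¬¬B = max(0.000, 0.649) = 0.649
C ∨ B = max(0.699, 0.649) = 0.699
B ⇒ (C ∨ B) = min(1, 1 − 0.649 + 0.699) = min(1, 1.050) = 1.000
¬(B ⇒ (C ∨ B)) = 1 − 1.000 = 0.000
(0 ∨ ¬¬B) ∧ ¬(B ⇒ (C ∨ B)) = min(0.649, 0.000) = 0.000
B ∨ ((0 ∨ ¬¬B) ∧ ¬(B ⇒ (C ∨ B))) = max(0.649, 0.000) = 0.649
¬(B ∨ ((0 ∨ ¬¬B) ∧ ¬(B ⇒ (C ∨ B)))) = 1 − 0.649 = 0.351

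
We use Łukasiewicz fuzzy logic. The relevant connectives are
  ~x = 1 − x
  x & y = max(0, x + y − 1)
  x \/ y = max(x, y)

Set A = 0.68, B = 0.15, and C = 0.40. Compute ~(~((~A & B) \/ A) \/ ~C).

0.40

~A = 1 − 0.68 = 0.32
~A & B = max(0, 0.32 + 0.15 − 1) = max(0, -0.53) = 0.00
(~A & B) \/ A = max(0.00, 0.68) = 0.68
~((~A & B) \/ A) = 1 − 0.68 = 0.32
~C = 1 − 0.40 = 0.60
~((~A & B) \/ A) \/ ~C = max(0.32, 0.60) = 0.60
~(~((~A & B) \/ A) \/ ~C) = 1 − 0.60 = 0.40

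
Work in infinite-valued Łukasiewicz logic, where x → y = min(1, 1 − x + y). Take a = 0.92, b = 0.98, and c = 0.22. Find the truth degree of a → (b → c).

0.32

b → c = min(1, 1 − 0.98 + 0.22) = min(1, 0.24) = 0.24
a → (b → c) = min(1, 1 − 0.92 + 0.24) = min(1, 0.32) = 0.32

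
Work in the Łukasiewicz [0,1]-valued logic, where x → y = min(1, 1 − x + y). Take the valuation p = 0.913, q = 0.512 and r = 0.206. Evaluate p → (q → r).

0.781

q → r = min(1, 1 − 0.512 + 0.206) = min(1, 0.694) = 0.694
p → (q → r) = min(1, 1 − 0.913 + 0.694) = min(1, 0.781) = 0.781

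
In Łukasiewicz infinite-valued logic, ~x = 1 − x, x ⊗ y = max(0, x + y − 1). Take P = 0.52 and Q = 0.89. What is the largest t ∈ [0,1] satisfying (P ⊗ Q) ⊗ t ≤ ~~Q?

P ⊗ Q = max(0, 0.52 + 0.89 − 1) = max(0, 0.41) = 0.41
So the left factor is P ⊗ Q = 0.41.
~Q = 1 − 0.89 = 0.11
~~Q = 1 − 0.11 = 0.89
So the right-hand bound is ~~Q = 0.89.
The residuum of the Łukasiewicz t-norm gives the supremum: min(1, 1 − 0.41 + 0.89).
1 − 0.41 + 0.89 = 1.48, so t = min(1, 1.48) = 1.00.
Check: 0.41 ⊗ 1.00 = max(0, 0.41) = 0.41 ≤ 0.89.

1.00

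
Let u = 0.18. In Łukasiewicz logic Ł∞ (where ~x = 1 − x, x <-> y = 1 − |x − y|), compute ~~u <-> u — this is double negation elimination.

1.00

~u = 1 − 0.18 = 0.82
~~u = 1 − 0.82 = 0.18
~~u <-> u = 1 − |0.18 − 0.18| = 1 − 0.00 = 1.00
(As expected: always 1 in Ł∞ since negation is involutive.)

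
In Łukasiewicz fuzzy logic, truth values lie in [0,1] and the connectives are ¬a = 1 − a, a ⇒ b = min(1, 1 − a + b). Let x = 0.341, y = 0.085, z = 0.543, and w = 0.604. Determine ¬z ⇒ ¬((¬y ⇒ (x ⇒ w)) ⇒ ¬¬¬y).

0.628

¬z = 1 − 0.543 = 0.457
¬y = 1 − 0.085 = 0.915
x ⇒ w = min(1, 1 − 0.341 + 0.604) = min(1, 1.263) = 1.000
¬y ⇒ (x ⇒ w) = min(1, 1 − 0.915 + 1.000) = min(1, 1.085) = 1.000
¬¬y = 1 − 0.915 = 0.085
¬¬¬y = 1 − 0.085 = 0.915
(¬y ⇒ (x ⇒ w)) ⇒ ¬¬¬y = min(1, 1 − 1.000 + 0.915) = min(1, 0.915) = 0.915
¬((¬y ⇒ (x ⇒ w)) ⇒ ¬¬¬y) = 1 − 0.915 = 0.085
¬z ⇒ ¬((¬y ⇒ (x ⇒ w)) ⇒ ¬¬¬y) = min(1, 1 − 0.457 + 0.085) = min(1, 0.628) = 0.628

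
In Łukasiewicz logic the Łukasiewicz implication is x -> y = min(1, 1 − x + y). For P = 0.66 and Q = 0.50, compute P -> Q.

0.84

P -> Q = min(1, 1 − 0.66 + 0.50) = min(1, 0.84) = 0.84
For comparison, the Gödel implication (1 if x ≤ y else y) would give 0.50.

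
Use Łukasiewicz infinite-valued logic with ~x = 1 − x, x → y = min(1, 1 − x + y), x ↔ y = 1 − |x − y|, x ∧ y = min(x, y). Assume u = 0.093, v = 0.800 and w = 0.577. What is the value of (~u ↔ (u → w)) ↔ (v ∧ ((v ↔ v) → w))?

~u = 1 − 0.093 = 0.907
u → w = min(1, 1 − 0.093 + 0.577) = min(1, 1.484) = 1.000
~u ↔ (u → w) = 1 − |0.907 − 1.000| = 1 − 0.093 = 0.907
v ↔ v = 1 − |0.800 − 0.800| = 1 − 0.000 = 1.000
(v ↔ v) → w = min(1, 1 − 1.000 + 0.577) = min(1, 0.577) = 0.577
v ∧ ((v ↔ v) → w) = min(0.800, 0.577) = 0.577
(~u ↔ (u → w)) ↔ (v ∧ ((v ↔ v) → w)) = 1 − |0.907 − 0.577| = 1 − 0.330 = 0.670

0.670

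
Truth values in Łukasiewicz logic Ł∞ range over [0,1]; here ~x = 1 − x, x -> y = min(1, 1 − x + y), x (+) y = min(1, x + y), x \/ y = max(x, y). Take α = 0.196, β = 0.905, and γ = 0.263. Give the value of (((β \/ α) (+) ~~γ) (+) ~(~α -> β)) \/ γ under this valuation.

1.000

β \/ α = max(0.905, 0.196) = 0.905
~γ = 1 − 0.263 = 0.737
~~γ = 1 − 0.737 = 0.263
(β \/ α) (+) ~~γ = min(1, 0.905 + 0.263) = min(1, 1.168) = 1.000
~α = 1 − 0.196 = 0.804
~α -> β = min(1, 1 − 0.804 + 0.905) = min(1, 1.101) = 1.000
~(~α -> β) = 1 − 1.000 = 0.000
((β \/ α) (+) ~~γ) (+) ~(~α -> β) = min(1, 1.000 + 0.000) = min(1, 1.000) = 1.000
(((β \/ α) (+) ~~γ) (+) ~(~α -> β)) \/ γ = max(1.000, 0.263) = 1.000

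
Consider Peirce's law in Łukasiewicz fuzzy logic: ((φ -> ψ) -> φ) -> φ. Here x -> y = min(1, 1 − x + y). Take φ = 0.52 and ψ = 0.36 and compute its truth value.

φ -> ψ = min(1, 1 − 0.52 + 0.36) = min(1, 0.84) = 0.84
(φ -> ψ) -> φ = min(1, 1 − 0.84 + 0.52) = min(1, 0.68) = 0.68
((φ -> ψ) -> φ) -> φ = min(1, 1 − 0.68 + 0.52) = min(1, 0.84) = 0.84
(The value 0.84 < 1 shows this instance is not satisfied; not a Ł∞-tautology in general.)

0.84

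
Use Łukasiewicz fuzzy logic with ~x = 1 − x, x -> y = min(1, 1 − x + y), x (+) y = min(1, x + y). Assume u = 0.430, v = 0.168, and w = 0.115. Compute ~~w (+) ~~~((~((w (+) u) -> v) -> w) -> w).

0.738

~w = 1 − 0.115 = 0.885
~~w = 1 − 0.885 = 0.115
w (+) u = min(1, 0.115 + 0.430) = min(1, 0.545) = 0.545
(w (+) u) -> v = min(1, 1 − 0.545 + 0.168) = min(1, 0.623) = 0.623
~((w (+) u) -> v) = 1 − 0.623 = 0.377
~((w (+) u) -> v) -> w = min(1, 1 − 0.377 + 0.115) = min(1, 0.738) = 0.738
(~((w (+) u) -> v) -> w) -> w = min(1, 1 − 0.738 + 0.115) = min(1, 0.377) = 0.377
~((~((w (+) u) -> v) -> w) -> w) = 1 − 0.377 = 0.623
~~((~((w (+) u) -> v) -> w) -> w) = 1 − 0.623 = 0.377
~~~((~((w (+) u) -> v) -> w) -> w) = 1 − 0.377 = 0.623
~~w (+) ~~~((~((w (+) u) -> v) -> w) -> w) = min(1, 0.115 + 0.623) = min(1, 0.738) = 0.738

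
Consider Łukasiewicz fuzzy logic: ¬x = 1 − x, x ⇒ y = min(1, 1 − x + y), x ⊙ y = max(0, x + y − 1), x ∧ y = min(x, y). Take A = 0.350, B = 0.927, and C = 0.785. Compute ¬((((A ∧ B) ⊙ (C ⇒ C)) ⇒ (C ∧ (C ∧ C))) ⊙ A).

A ∧ B = min(0.350, 0.927) = 0.350
C ⇒ C = min(1, 1 − 0.785 + 0.785) = min(1, 1.000) = 1.000
(A ∧ B) ⊙ (C ⇒ C) = max(0, 0.350 + 1.000 − 1) = max(0, 0.350) = 0.350
C ∧ C = min(0.785, 0.785) = 0.785
C ∧ (C ∧ C) = min(0.785, 0.785) = 0.785
((A ∧ B) ⊙ (C ⇒ C)) ⇒ (C ∧ (C ∧ C)) = min(1, 1 − 0.350 + 0.785) = min(1, 1.435) = 1.000
(((A ∧ B) ⊙ (C ⇒ C)) ⇒ (C ∧ (C ∧ C))) ⊙ A = max(0, 1.000 + 0.350 − 1) = max(0, 0.350) = 0.350
¬((((A ∧ B) ⊙ (C ⇒ C)) ⇒ (C ∧ (C ∧ C))) ⊙ A) = 1 − 0.350 = 0.650

0.650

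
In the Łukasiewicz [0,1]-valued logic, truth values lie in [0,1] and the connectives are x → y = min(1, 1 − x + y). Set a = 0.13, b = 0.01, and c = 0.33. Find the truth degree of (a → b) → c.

a → b = min(1, 1 − 0.13 + 0.01) = min(1, 0.88) = 0.88
(a → b) → c = min(1, 1 − 0.88 + 0.33) = min(1, 0.45) = 0.45

0.45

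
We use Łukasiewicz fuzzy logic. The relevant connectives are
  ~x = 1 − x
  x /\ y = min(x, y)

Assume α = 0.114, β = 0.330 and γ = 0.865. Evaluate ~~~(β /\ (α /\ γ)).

α /\ γ = min(0.114, 0.865) = 0.114
β /\ (α /\ γ) = min(0.330, 0.114) = 0.114
~(β /\ (α /\ γ)) = 1 − 0.114 = 0.886
~~(β /\ (α /\ γ)) = 1 − 0.886 = 0.114
~~~(β /\ (α /\ γ)) = 1 − 0.114 = 0.886

0.886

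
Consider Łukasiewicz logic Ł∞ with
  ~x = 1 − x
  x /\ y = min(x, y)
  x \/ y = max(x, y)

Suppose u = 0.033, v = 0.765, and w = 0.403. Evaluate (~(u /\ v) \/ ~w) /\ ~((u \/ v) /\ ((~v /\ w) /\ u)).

u /\ v = min(0.033, 0.765) = 0.033
~(u /\ v) = 1 − 0.033 = 0.967
~w = 1 − 0.403 = 0.597
~(u /\ v) \/ ~w = max(0.967, 0.597) = 0.967
u \/ v = max(0.033, 0.765) = 0.765
~v = 1 − 0.765 = 0.235
~v /\ w = min(0.235, 0.403) = 0.235
(~v /\ w) /\ u = min(0.235, 0.033) = 0.033
(u \/ v) /\ ((~v /\ w) /\ u) = min(0.765, 0.033) = 0.033
~((u \/ v) /\ ((~v /\ w) /\ u)) = 1 − 0.033 = 0.967
(~(u /\ v) \/ ~w) /\ ~((u \/ v) /\ ((~v /\ w) /\ u)) = min(0.967, 0.967) = 0.967

0.967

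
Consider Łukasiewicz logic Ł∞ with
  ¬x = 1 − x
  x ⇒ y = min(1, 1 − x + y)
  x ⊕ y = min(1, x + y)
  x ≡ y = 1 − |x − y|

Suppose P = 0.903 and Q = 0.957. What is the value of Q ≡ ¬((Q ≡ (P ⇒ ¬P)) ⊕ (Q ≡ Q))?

¬P = 1 − 0.903 = 0.097
P ⇒ ¬P = min(1, 1 − 0.903 + 0.097) = min(1, 0.194) = 0.194
Q ≡ (P ⇒ ¬P) = 1 − |0.957 − 0.194| = 1 − 0.763 = 0.237
Q ≡ Q = 1 − |0.957 − 0.957| = 1 − 0.000 = 1.000
(Q ≡ (P ⇒ ¬P)) ⊕ (Q ≡ Q) = min(1, 0.237 + 1.000) = min(1, 1.237) = 1.000
¬((Q ≡ (P ⇒ ¬P)) ⊕ (Q ≡ Q)) = 1 − 1.000 = 0.000
Q ≡ ¬((Q ≡ (P ⇒ ¬P)) ⊕ (Q ≡ Q)) = 1 − |0.957 − 0.000| = 1 − 0.957 = 0.043

0.043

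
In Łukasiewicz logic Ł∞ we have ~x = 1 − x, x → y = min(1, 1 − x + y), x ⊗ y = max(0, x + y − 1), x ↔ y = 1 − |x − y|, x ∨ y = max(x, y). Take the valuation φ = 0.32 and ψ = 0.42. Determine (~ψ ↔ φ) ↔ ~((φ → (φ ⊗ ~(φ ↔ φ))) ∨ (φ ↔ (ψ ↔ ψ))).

0.58

~ψ = 1 − 0.42 = 0.58
~ψ ↔ φ = 1 − |0.58 − 0.32| = 1 − 0.26 = 0.74
φ ↔ φ = 1 − |0.32 − 0.32| = 1 − 0.00 = 1.00
~(φ ↔ φ) = 1 − 1.00 = 0.00
φ ⊗ ~(φ ↔ φ) = max(0, 0.32 + 0.00 − 1) = max(0, -0.68) = 0.00
φ → (φ ⊗ ~(φ ↔ φ)) = min(1, 1 − 0.32 + 0.00) = min(1, 0.68) = 0.68
ψ ↔ ψ = 1 − |0.42 − 0.42| = 1 − 0.00 = 1.00
φ ↔ (ψ ↔ ψ) = 1 − |0.32 − 1.00| = 1 − 0.68 = 0.32
(φ → (φ ⊗ ~(φ ↔ φ))) ∨ (φ ↔ (ψ ↔ ψ)) = max(0.68, 0.32) = 0.68
~((φ → (φ ⊗ ~(φ ↔ φ))) ∨ (φ ↔ (ψ ↔ ψ))) = 1 − 0.68 = 0.32
(~ψ ↔ φ) ↔ ~((φ → (φ ⊗ ~(φ ↔ φ))) ∨ (φ ↔ (ψ ↔ ψ))) = 1 − |0.74 − 0.32| = 1 − 0.42 = 0.58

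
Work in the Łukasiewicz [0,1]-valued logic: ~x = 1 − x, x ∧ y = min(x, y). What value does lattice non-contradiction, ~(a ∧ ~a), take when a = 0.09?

0.91

~a = 1 − 0.09 = 0.91
a ∧ ~a = min(0.09, 0.91) = 0.09
~(a ∧ ~a) = 1 − 0.09 = 0.91
(The value 0.91 < 1 shows this instance is not satisfied; not a Ł∞-tautology — its value is 1 − min(a, 1−a).)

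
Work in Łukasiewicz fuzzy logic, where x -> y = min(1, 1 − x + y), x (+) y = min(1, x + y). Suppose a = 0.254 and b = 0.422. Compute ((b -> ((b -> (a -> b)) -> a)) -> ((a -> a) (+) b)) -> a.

0.254

a -> b = min(1, 1 − 0.254 + 0.422) = min(1, 1.168) = 1.000
b -> (a -> b) = min(1, 1 − 0.422 + 1.000) = min(1, 1.578) = 1.000
(b -> (a -> b)) -> a = min(1, 1 − 1.000 + 0.254) = min(1, 0.254) = 0.254
b -> ((b -> (a -> b)) -> a) = min(1, 1 − 0.422 + 0.254) = min(1, 0.832) = 0.832
a -> a = min(1, 1 − 0.254 + 0.254) = min(1, 1.000) = 1.000
(a -> a) (+) b = min(1, 1.000 + 0.422) = min(1, 1.422) = 1.000
(b -> ((b -> (a -> b)) -> a)) -> ((a -> a) (+) b) = min(1, 1 − 0.832 + 1.000) = min(1, 1.168) = 1.000
((b -> ((b -> (a -> b)) -> a)) -> ((a -> a) (+) b)) -> a = min(1, 1 − 1.000 + 0.254) = min(1, 0.254) = 0.254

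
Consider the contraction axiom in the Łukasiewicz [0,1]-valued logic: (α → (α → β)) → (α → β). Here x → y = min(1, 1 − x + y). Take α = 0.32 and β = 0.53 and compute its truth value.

α → β = min(1, 1 − 0.32 + 0.53) = min(1, 1.21) = 1.00
α → (α → β) = min(1, 1 − 0.32 + 1.00) = min(1, 1.68) = 1.00
(α → (α → β)) → (α → β) = min(1, 1 − 1.00 + 1.00) = min(1, 1.00) = 1.00

1.00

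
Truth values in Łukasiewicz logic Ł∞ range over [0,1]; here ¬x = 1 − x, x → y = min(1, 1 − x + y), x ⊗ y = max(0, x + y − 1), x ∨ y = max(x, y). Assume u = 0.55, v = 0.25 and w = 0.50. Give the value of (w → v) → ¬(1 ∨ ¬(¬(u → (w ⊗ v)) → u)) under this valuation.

0.25

w → v = min(1, 1 − 0.50 + 0.25) = min(1, 0.75) = 0.75
w ⊗ v = max(0, 0.50 + 0.25 − 1) = max(0, -0.25) = 0.00
u → (w ⊗ v) = min(1, 1 − 0.55 + 0.00) = min(1, 0.45) = 0.45
¬(u → (w ⊗ v)) = 1 − 0.45 = 0.55
¬(u → (w ⊗ v)) → u = min(1, 1 − 0.55 + 0.55) = min(1, 1.00) = 1.00
¬(¬(u → (w ⊗ v)) → u) = 1 − 1.00 = 0.00
1 ∨ ¬(¬(u → (w ⊗ v)) → u) = max(1.00, 0.00) = 1.00
¬(1 ∨ ¬(¬(u → (w ⊗ v)) → u)) = 1 − 1.00 = 0.00
(w → v) → ¬(1 ∨ ¬(¬(u → (w ⊗ v)) → u)) = min(1, 1 − 0.75 + 0.00) = min(1, 0.25) = 0.25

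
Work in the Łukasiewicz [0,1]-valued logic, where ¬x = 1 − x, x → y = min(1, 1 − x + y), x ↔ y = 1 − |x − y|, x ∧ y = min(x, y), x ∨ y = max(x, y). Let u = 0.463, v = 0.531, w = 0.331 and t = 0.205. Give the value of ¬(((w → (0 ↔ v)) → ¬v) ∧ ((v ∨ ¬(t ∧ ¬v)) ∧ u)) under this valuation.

0.537

0 ↔ v = 1 − |0.000 − 0.531| = 1 − 0.531 = 0.469
w → (0 ↔ v) = min(1, 1 − 0.331 + 0.469) = min(1, 1.138) = 1.000
¬v = 1 − 0.531 = 0.469
(w → (0 ↔ v)) → ¬v = min(1, 1 − 1.000 + 0.469) = min(1, 0.469) = 0.469
t ∧ ¬v = min(0.205, 0.469) = 0.205
¬(t ∧ ¬v) = 1 − 0.205 = 0.795
v ∨ ¬(t ∧ ¬v) = max(0.531, 0.795) = 0.795
(v ∨ ¬(t ∧ ¬v)) ∧ u = min(0.795, 0.463) = 0.463
((w → (0 ↔ v)) → ¬v) ∧ ((v ∨ ¬(t ∧ ¬v)) ∧ u) = min(0.469, 0.463) = 0.463
¬(((w → (0 ↔ v)) → ¬v) ∧ ((v ∨ ¬(t ∧ ¬v)) ∧ u)) = 1 − 0.463 = 0.537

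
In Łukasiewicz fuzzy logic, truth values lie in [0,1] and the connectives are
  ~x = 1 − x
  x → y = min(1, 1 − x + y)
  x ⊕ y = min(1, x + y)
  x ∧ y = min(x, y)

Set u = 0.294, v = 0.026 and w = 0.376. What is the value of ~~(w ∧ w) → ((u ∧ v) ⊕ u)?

0.944

w ∧ w = min(0.376, 0.376) = 0.376
~(w ∧ w) = 1 − 0.376 = 0.624
~~(w ∧ w) = 1 − 0.624 = 0.376
u ∧ v = min(0.294, 0.026) = 0.026
(u ∧ v) ⊕ u = min(1, 0.026 + 0.294) = min(1, 0.320) = 0.320
~~(w ∧ w) → ((u ∧ v) ⊕ u) = min(1, 1 − 0.376 + 0.320) = min(1, 0.944) = 0.944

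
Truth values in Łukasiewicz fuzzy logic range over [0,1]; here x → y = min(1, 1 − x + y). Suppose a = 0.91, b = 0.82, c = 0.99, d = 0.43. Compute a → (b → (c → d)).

c → d = min(1, 1 − 0.99 + 0.43) = min(1, 0.44) = 0.44
b → (c → d) = min(1, 1 − 0.82 + 0.44) = min(1, 0.62) = 0.62
a → (b → (c → d)) = min(1, 1 − 0.91 + 0.62) = min(1, 0.71) = 0.71

0.71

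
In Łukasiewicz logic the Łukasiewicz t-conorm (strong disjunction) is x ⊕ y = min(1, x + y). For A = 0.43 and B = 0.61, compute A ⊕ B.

A ⊕ B = min(1, 0.43 + 0.61) = min(1, 1.04) = 1.00
For comparison, the Gödel t-conorm max(x, y) would give 0.61.

1.00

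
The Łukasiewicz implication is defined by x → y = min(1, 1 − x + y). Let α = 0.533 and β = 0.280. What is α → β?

α → β = min(1, 1 − 0.533 + 0.280) = min(1, 0.747) = 0.747
For comparison, the Gödel implication (1 if x ≤ y else y) would give 0.280.

0.747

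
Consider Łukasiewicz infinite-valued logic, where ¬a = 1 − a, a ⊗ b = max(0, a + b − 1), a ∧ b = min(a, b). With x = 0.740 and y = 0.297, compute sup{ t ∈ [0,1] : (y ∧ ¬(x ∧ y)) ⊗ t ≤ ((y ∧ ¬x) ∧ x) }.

x ∧ y = min(0.740, 0.297) = 0.297
¬(x ∧ y) = 1 − 0.297 = 0.703
y ∧ ¬(x ∧ y) = min(0.297, 0.703) = 0.297
So the left factor is y ∧ ¬(x ∧ y) = 0.297.
¬x = 1 − 0.740 = 0.260
y ∧ ¬x = min(0.297, 0.260) = 0.260
(y ∧ ¬x) ∧ x = min(0.260, 0.740) = 0.260
So the right-hand bound is (y ∧ ¬x) ∧ x = 0.260.
The residuum of the Łukasiewicz t-norm gives the supremum: min(1, 1 − 0.297 + 0.260).
1 − 0.297 + 0.260 = 0.963, so t = min(1, 0.963) = 0.963.
Check: 0.297 ⊗ 0.963 = max(0, 0.260) = 0.260 ≤ 0.260.

0.963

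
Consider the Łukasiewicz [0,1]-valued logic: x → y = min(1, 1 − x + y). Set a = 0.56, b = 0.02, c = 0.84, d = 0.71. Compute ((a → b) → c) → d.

0.71

a → b = min(1, 1 − 0.56 + 0.02) = min(1, 0.46) = 0.46
(a → b) → c = min(1, 1 − 0.46 + 0.84) = min(1, 1.38) = 1.00
((a → b) → c) → d = min(1, 1 − 1.00 + 0.71) = min(1, 0.71) = 0.71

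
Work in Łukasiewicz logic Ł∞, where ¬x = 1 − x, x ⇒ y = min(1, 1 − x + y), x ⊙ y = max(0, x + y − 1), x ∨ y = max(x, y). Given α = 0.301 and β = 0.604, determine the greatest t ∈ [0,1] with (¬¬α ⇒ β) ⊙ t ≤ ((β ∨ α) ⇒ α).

¬α = 1 − 0.301 = 0.699
¬¬α = 1 − 0.699 = 0.301
¬¬α ⇒ β = min(1, 1 − 0.301 + 0.604) = min(1, 1.303) = 1.000
So the left factor is ¬¬α ⇒ β = 1.000.
β ∨ α = max(0.604, 0.301) = 0.604
(β ∨ α) ⇒ α = min(1, 1 − 0.604 + 0.301) = min(1, 0.697) = 0.697
So the right-hand bound is (β ∨ α) ⇒ α = 0.697.
The residuum of the Łukasiewicz t-norm gives the supremum: min(1, 1 − 1.000 + 0.697).
1 − 1.000 + 0.697 = 0.697, so t = min(1, 0.697) = 0.697.
Check: 1.000 ⊙ 0.697 = max(0, 0.697) = 0.697 ≤ 0.697.

0.697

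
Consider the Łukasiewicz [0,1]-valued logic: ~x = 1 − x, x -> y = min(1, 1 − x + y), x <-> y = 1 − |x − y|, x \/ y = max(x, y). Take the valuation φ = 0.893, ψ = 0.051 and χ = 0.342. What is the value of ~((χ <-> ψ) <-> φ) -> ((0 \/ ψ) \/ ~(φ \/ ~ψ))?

0.867

χ <-> ψ = 1 − |0.342 − 0.051| = 1 − 0.291 = 0.709
(χ <-> ψ) <-> φ = 1 − |0.709 − 0.893| = 1 − 0.184 = 0.816
~((χ <-> ψ) <-> φ) = 1 − 0.816 = 0.184
0 \/ ψ = max(0.000, 0.051) = 0.051
~ψ = 1 − 0.051 = 0.949
φ \/ ~ψ = max(0.893, 0.949) = 0.949
~(φ \/ ~ψ) = 1 − 0.949 = 0.051
(0 \/ ψ) \/ ~(φ \/ ~ψ) = max(0.051, 0.051) = 0.051
~((χ <-> ψ) <-> φ) -> ((0 \/ ψ) \/ ~(φ \/ ~ψ)) = min(1, 1 − 0.184 + 0.051) = min(1, 0.867) = 0.867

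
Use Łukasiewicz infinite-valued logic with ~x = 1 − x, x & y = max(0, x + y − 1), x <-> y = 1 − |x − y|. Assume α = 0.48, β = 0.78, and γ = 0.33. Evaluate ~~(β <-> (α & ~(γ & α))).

γ & α = max(0, 0.33 + 0.48 − 1) = max(0, -0.19) = 0.00
~(γ & α) = 1 − 0.00 = 1.00
α & ~(γ & α) = max(0, 0.48 + 1.00 − 1) = max(0, 0.48) = 0.48
β <-> (α & ~(γ & α)) = 1 − |0.78 − 0.48| = 1 − 0.30 = 0.70
~(β <-> (α & ~(γ & α))) = 1 − 0.70 = 0.30
~~(β <-> (α & ~(γ & α))) = 1 − 0.30 = 0.70

0.70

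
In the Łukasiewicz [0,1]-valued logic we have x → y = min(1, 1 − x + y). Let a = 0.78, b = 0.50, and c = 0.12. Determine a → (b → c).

0.84

b → c = min(1, 1 − 0.50 + 0.12) = min(1, 0.62) = 0.62
a → (b → c) = min(1, 1 − 0.78 + 0.62) = min(1, 0.84) = 0.84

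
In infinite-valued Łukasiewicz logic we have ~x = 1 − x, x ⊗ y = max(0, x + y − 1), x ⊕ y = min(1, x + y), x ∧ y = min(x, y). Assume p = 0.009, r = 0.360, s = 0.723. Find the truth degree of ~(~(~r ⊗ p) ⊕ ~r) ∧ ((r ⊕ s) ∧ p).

0.000

~r = 1 − 0.360 = 0.640
~r ⊗ p = max(0, 0.640 + 0.009 − 1) = max(0, -0.351) = 0.000
~(~r ⊗ p) = 1 − 0.000 = 1.000
~(~r ⊗ p) ⊕ ~r = min(1, 1.000 + 0.640) = min(1, 1.640) = 1.000
~(~(~r ⊗ p) ⊕ ~r) = 1 − 1.000 = 0.000
r ⊕ s = min(1, 0.360 + 0.723) = min(1, 1.083) = 1.000
(r ⊕ s) ∧ p = min(1.000, 0.009) = 0.009
~(~(~r ⊗ p) ⊕ ~r) ∧ ((r ⊕ s) ∧ p) = min(0.000, 0.009) = 0.000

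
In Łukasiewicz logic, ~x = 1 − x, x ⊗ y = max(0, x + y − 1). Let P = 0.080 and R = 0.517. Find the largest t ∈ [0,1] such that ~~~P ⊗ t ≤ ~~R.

~P = 1 − 0.080 = 0.920
~~P = 1 − 0.920 = 0.080
~~~P = 1 − 0.080 = 0.920
So the left factor is ~~~P = 0.920.
~R = 1 − 0.517 = 0.483
~~R = 1 − 0.483 = 0.517
So the right-hand bound is ~~R = 0.517.
The residuum of the Łukasiewicz t-norm gives the supremum: min(1, 1 − 0.920 + 0.517).
1 − 0.920 + 0.517 = 0.597, so t = min(1, 0.597) = 0.597.
Check: 0.920 ⊗ 0.597 = max(0, 0.517) = 0.517 ≤ 0.517.

0.597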